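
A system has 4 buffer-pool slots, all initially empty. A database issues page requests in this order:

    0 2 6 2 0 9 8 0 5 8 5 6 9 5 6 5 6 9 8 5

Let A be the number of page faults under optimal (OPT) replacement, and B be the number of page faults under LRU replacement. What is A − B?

-2

Under OPT: F F F . . F F . F . . . . . . . . . . . → 6 faults.
Under LRU: F F F . . F F . F . . F F . . . . . . . → 8 faults.
A − B = 6 − 8 = -2.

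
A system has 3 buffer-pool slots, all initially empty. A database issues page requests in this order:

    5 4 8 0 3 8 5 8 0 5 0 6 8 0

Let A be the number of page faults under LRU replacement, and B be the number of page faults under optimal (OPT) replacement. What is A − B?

2

Under LRU: F F F F F . F . F . . F F . → 9 faults.
Under OPT: F F F F F . . . F . . F . . → 7 faults.
A − B = 9 − 7 = 2.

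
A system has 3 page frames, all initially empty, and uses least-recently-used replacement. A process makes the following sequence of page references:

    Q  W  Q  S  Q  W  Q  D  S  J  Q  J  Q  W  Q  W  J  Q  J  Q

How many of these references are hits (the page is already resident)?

12

Q -> fault, frames {Q}
W -> fault, frames {Q,W}
Q -> hit
S -> fault, frames {W,Q,S}
Q -> hit
W -> hit
Q -> hit
D -> fault, evict S, frames {W,Q,D}
S -> fault, evict W, frames {Q,D,S}
J -> fault, evict Q, frames {D,S,J}
Q -> fault, evict D, frames {S,J,Q}
J -> hit
Q -> hit
W -> fault, evict S, frames {J,Q,W}
Q -> hit
W -> hit
J -> hit
Q -> hit
J -> hit
Q -> hit
Hits: 12.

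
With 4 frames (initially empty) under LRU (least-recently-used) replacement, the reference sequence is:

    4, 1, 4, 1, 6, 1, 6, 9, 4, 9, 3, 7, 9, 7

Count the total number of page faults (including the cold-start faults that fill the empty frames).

6

4 → miss, frames (4)
1 → miss, frames (4 1)
4 → hit
1 → hit
6 → miss, frames (4 1 6)
1 → hit
6 → hit
9 → miss, frames (4 1 6 9)
4 → hit
9 → hit
3 → miss, evict 1, frames (6 4 9 3)
7 → miss, evict 6, frames (4 9 3 7)
9 → hit
7 → hit
Page faults: 6.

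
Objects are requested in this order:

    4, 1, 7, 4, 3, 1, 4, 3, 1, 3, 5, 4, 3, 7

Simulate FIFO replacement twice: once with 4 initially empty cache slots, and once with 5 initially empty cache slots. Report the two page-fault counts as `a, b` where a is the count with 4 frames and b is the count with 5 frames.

4 frames: F F F . F . . . . . F F . . → 6 faults.
5 frames: F F F . F . . . . . F . . . → 5 faults.
5 < 6: adding a frame reduced faults, as is typical.

6, 5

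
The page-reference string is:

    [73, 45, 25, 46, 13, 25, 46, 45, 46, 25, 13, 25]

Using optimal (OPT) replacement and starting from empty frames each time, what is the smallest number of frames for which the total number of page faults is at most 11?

f=1: 12 faults
f=2: 9 faults
f=3: 7 faults
f=4: 5 faults
f=5: 5 faults
Smallest f with faults ≤ 11 is 2.

2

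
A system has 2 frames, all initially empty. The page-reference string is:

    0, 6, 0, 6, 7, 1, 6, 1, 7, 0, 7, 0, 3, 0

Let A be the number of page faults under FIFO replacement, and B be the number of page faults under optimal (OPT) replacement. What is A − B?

1

Under FIFO: F F . . F F F . F F . . F . → 8 faults.
Under OPT: F F . . F F . . F F . . F . → 7 faults.
A − B = 8 − 7 = 1.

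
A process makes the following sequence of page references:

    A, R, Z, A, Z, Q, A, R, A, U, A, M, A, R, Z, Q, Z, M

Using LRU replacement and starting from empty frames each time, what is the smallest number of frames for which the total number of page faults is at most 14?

2

f=1: 18 faults
f=2: 13 faults
f=3: 11 faults
f=4: 9 faults
f=5: 8 faults
f=6: 6 faults
Smallest f with faults ≤ 14 is 2.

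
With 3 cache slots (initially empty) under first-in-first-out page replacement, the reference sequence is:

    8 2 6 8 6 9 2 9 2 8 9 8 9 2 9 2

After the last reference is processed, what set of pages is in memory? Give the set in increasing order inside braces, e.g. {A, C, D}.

8: miss, frames [8]
2: miss, frames [8, 2]
6: miss, frames [8, 2, 6]
8: hit
6: hit
9: miss, evict 8, frames [2, 6, 9]
2: hit
9: hit
2: hit
8: miss, evict 2, frames [6, 9, 8]
9: hit
8: hit
9: hit
2: miss, evict 6, frames [9, 8, 2]
9: hit
2: hit

{2, 8, 9}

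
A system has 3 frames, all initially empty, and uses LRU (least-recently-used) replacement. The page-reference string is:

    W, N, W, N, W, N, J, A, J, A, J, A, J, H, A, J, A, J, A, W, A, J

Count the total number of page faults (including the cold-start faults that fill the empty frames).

6

W → miss, frames [W]
N → miss, frames [W, N]
W → hit
N → hit
W → hit
N → hit
J → miss, frames [W, N, J]
A → miss, evict W, frames [N, J, A]
J → hit
A → hit
J → hit
A → hit
J → hit
H → miss, evict N, frames [A, J, H]
A → hit
J → hit
A → hit
J → hit
A → hit
W → miss, evict H, frames [J, A, W]
A → hit
J → hit
Page faults: 6.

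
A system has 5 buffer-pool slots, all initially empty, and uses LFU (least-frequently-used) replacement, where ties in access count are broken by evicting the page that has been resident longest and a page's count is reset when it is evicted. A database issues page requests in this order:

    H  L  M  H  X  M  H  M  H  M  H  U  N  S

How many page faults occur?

H: miss, frames [H]
L: miss, frames [H, L]
M: miss, frames [H, L, M]
H: hit
X: miss, frames [H, L, M, X]
M: hit
H: hit
M: hit
H: hit
M: hit
H: hit
U: miss, frames [H, L, M, X, U]
N: miss, evict L, frames [H, M, X, U, N]
S: miss, evict X, frames [H, M, U, N, S]
Page faults: 7.

7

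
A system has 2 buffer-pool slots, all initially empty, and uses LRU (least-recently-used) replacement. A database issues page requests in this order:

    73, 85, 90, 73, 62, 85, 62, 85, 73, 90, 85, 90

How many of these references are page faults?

73: fault, frames [73]
85: fault, frames [73, 85]
90: fault, evict 73, frames [85, 90]
73: fault, evict 85, frames [90, 73]
62: fault, evict 90, frames [73, 62]
85: fault, evict 73, frames [62, 85]
62: hit
85: hit
73: fault, evict 62, frames [85, 73]
90: fault, evict 85, frames [73, 90]
85: fault, evict 73, frames [90, 85]
90: hit
Page faults: 9.

9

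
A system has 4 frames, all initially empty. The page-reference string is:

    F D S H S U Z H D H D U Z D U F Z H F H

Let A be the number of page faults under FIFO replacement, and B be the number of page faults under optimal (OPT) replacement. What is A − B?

Under FIFO: F F F F . F F . F . . . . . . F . F . . → 9 faults.
Under OPT: F F F F . F F . . . . . . . . F . . . . → 7 faults.
A − B = 9 − 7 = 2.

2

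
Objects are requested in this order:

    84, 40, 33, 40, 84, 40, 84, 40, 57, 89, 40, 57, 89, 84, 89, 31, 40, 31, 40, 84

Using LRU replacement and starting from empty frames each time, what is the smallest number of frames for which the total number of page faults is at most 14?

f=1: 20 faults
f=2: 13 faults
f=3: 9 faults
f=4: 7 faults
f=5: 6 faults
f=6: 6 faults
Smallest f with faults ≤ 14 is 2.

2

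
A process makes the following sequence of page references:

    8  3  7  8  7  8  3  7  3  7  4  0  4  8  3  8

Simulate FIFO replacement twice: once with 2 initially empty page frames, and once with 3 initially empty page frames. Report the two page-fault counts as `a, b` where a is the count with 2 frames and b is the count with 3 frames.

10, 7

2 frames: F F F F . . F F . . F F . F F . → 10 faults.
3 frames: F F F . . . . . . . F F . F F . → 7 faults.
7 < 10: adding a frame reduced faults, as is typical.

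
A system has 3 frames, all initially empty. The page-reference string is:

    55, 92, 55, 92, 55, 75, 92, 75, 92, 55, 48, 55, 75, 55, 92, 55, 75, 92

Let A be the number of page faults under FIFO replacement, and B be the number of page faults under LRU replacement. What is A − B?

1

Under FIFO: F F . . . F . . . . F F . . F . F . → 7 faults.
Under LRU: F F . . . F . . . . F . F . F . . . → 6 faults.
A − B = 7 − 6 = 1.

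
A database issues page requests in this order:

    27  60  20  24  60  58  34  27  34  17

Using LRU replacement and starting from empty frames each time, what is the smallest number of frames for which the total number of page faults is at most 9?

f=1: 10 faults
f=2: 9 faults
f=3: 8 faults
f=4: 8 faults
f=5: 8 faults
f=6: 7 faults
f=7: 7 faults
Smallest f with faults ≤ 9 is 2.

2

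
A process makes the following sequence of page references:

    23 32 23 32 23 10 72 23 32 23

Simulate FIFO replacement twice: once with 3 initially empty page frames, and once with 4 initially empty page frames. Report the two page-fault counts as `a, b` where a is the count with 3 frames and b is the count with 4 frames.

3 frames: F F . . . F F F F . → 6 faults.
4 frames: F F . . . F F . . . → 4 faults.
4 < 6: adding a frame reduced faults, as is typical.

6, 4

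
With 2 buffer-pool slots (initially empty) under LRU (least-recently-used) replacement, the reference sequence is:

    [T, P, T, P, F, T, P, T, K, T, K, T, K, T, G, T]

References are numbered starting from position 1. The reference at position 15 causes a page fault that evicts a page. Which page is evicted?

K

pos 1: T → miss, frames [T]
pos 2: P → miss, frames [T, P]
pos 3: T → hit
pos 4: P → hit
pos 5: F → miss, evict T, frames [P, F]
pos 6: T → miss, evict P, frames [F, T]
pos 7: P → miss, evict F, frames [T, P]
pos 8: T → hit
pos 9: K → miss, evict P, frames [T, K]
pos 10: T → hit
pos 11: K → hit
pos 12: T → hit
pos 13: K → hit
pos 14: T → hit
pos 15: G → miss, evict K, frames [T, G]
At position 15, page K is evicted.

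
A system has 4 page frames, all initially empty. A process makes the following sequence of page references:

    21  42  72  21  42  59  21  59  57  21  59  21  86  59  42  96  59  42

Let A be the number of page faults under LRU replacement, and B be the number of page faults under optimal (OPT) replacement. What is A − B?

Under LRU: F F F . . F . . F . . . F . F F . . → 8 faults.
Under OPT: F F F . . F . . F . . . F . . F . . → 7 faults.
A − B = 8 − 7 = 1.

1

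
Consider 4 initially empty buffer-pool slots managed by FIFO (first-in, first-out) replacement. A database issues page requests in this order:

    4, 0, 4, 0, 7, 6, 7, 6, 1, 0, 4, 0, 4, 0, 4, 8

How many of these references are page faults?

8

4 -> fault, frames (4)
0 -> fault, frames (4 0)
4 -> hit
0 -> hit
7 -> fault, frames (4 0 7)
6 -> fault, frames (4 0 7 6)
7 -> hit
6 -> hit
1 -> fault, evict 4, frames (0 7 6 1)
0 -> hit
4 -> fault, evict 0, frames (7 6 1 4)
0 -> fault, evict 7, frames (6 1 4 0)
4 -> hit
0 -> hit
4 -> hit
8 -> fault, evict 6, frames (1 4 0 8)
Page faults: 8.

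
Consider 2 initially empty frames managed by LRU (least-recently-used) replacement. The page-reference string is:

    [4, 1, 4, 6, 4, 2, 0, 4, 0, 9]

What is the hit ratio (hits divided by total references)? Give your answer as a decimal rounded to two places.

0.30

4: fault, frames {4}
1: fault, frames {4,1}
4: hit
6: fault, evict 1, frames {4,6}
4: hit
2: fault, evict 6, frames {4,2}
0: fault, evict 4, frames {2,0}
4: fault, evict 2, frames {0,4}
0: hit
9: fault, evict 4, frames {0,9}
Hits: 3 of 10 references → 3/10 = 0.3000.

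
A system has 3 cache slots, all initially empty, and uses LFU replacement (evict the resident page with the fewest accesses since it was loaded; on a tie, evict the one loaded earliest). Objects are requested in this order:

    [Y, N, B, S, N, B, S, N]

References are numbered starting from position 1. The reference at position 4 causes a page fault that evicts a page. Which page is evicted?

Y

pos 1: Y: miss, frames {Y}
pos 2: N: miss, frames {Y,N}
pos 3: B: miss, frames {Y,N,B}
pos 4: S: miss, evict Y, frames {N,B,S}
At position 4, page Y is evicted.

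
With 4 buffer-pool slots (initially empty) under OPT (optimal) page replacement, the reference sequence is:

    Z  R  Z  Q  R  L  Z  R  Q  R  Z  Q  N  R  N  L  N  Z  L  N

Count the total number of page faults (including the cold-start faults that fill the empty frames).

5

Z: fault, frames {Z}
R: fault, frames {Z,R}
Z: hit
Q: fault, frames {Z,R,Q}
R: hit
L: fault, frames {Z,R,Q,L}
Z: hit
R: hit
Q: hit
R: hit
Z: hit
Q: hit
N: fault, evict Q, frames {Z,R,L,N}
R: hit
N: hit
L: hit
N: hit
Z: hit
L: hit
N: hit
Page faults: 5.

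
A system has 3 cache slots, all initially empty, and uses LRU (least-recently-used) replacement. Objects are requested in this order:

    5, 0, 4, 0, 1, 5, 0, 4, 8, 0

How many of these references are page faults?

7

5 → miss, frames {5}
0 → miss, frames {5,0}
4 → miss, frames {5,0,4}
0 → hit
1 → miss, evict 5, frames {4,0,1}
5 → miss, evict 4, frames {0,1,5}
0 → hit
4 → miss, evict 1, frames {5,0,4}
8 → miss, evict 5, frames {0,4,8}
0 → hit
Page faults: 7.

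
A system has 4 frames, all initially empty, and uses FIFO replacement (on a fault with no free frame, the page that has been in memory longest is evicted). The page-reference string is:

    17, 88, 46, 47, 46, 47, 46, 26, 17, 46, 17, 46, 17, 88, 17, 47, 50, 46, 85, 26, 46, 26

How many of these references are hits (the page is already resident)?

17 → miss, frames [17]
88 → miss, frames [17, 88]
46 → miss, frames [17, 88, 46]
47 → miss, frames [17, 88, 46, 47]
46 → hit
47 → hit
46 → hit
26 → miss, evict 17, frames [88, 46, 47, 26]
17 → miss, evict 88, frames [46, 47, 26, 17]
46 → hit
17 → hit
46 → hit
17 → hit
88 → miss, evict 46, frames [47, 26, 17, 88]
17 → hit
47 → hit
50 → miss, evict 47, frames [26, 17, 88, 50]
46 → miss, evict 26, frames [17, 88, 50, 46]
85 → miss, evict 17, frames [88, 50, 46, 85]
26 → miss, evict 88, frames [50, 46, 85, 26]
46 → hit
26 → hit
Hits: 11.

11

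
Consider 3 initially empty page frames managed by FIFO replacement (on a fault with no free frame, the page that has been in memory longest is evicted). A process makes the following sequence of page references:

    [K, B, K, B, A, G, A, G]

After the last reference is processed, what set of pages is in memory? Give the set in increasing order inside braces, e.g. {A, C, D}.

K: fault, frames [K]
B: fault, frames [K, B]
K: hit
B: hit
A: fault, frames [K, B, A]
G: fault, evict K, frames [B, A, G]
A: hit
G: hit

{A, B, G}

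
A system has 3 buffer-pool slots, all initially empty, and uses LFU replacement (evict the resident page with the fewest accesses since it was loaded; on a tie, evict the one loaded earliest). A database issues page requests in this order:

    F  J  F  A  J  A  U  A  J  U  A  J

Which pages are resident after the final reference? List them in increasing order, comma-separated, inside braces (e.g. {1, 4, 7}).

F → fault, frames [F]
J → fault, frames [F, J]
F → hit
A → fault, frames [F, J, A]
J → hit
A → hit
U → fault, evict F, frames [J, A, U]
A → hit
J → hit
U → hit
A → hit
J → hit

{A, J, U}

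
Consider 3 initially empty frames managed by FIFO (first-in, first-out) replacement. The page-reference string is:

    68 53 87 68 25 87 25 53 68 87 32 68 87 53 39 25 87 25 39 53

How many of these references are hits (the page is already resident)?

68 → fault, frames {68}
53 → fault, frames {68,53}
87 → fault, frames {68,53,87}
68 → hit
25 → fault, evict 68, frames {53,87,25}
87 → hit
25 → hit
53 → hit
68 → fault, evict 53, frames {87,25,68}
87 → hit
32 → fault, evict 87, frames {25,68,32}
68 → hit
87 → fault, evict 25, frames {68,32,87}
53 → fault, evict 68, frames {32,87,53}
39 → fault, evict 32, frames {87,53,39}
25 → fault, evict 87, frames {53,39,25}
87 → fault, evict 53, frames {39,25,87}
25 → hit
39 → hit
53 → fault, evict 39, frames {25,87,53}
Hits: 8.

8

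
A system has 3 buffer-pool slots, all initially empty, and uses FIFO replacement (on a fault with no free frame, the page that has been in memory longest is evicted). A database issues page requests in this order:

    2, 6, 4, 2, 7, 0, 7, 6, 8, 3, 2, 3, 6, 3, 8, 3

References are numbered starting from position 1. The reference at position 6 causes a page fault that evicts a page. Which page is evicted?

pos 1: 2 -> miss, frames [2]
pos 2: 6 -> miss, frames [2, 6]
pos 3: 4 -> miss, frames [2, 6, 4]
pos 4: 2 -> hit
pos 5: 7 -> miss, evict 2, frames [6, 4, 7]
pos 6: 0 -> miss, evict 6, frames [4, 7, 0]
At position 6, page 6 is evicted.

6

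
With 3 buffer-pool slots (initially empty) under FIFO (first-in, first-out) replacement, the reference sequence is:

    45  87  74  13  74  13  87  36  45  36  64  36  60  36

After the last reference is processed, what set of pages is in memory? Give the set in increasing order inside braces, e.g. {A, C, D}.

{36, 60, 64}

45 -> miss, frames [45]
87 -> miss, frames [45, 87]
74 -> miss, frames [45, 87, 74]
13 -> miss, evict 45, frames [87, 74, 13]
74 -> hit
13 -> hit
87 -> hit
36 -> miss, evict 87, frames [74, 13, 36]
45 -> miss, evict 74, frames [13, 36, 45]
36 -> hit
64 -> miss, evict 13, frames [36, 45, 64]
36 -> hit
60 -> miss, evict 36, frames [45, 64, 60]
36 -> miss, evict 45, frames [64, 60, 36]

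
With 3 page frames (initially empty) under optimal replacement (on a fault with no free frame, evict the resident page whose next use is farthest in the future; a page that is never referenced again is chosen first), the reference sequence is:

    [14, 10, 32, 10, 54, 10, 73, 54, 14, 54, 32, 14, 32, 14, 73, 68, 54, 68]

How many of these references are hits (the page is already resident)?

14: miss, frames {14}
10: miss, frames {14,10}
32: miss, frames {14,10,32}
10: hit
54: miss, evict 32, frames {14,10,54}
10: hit
73: miss, evict 10, frames {14,54,73}
54: hit
14: hit
54: hit
32: miss, evict 54, frames {14,73,32}
14: hit
32: hit
14: hit
73: hit
68: miss, evict 32, frames {14,73,68}
54: miss, evict 73, frames {14,68,54}
68: hit
Hits: 10.

10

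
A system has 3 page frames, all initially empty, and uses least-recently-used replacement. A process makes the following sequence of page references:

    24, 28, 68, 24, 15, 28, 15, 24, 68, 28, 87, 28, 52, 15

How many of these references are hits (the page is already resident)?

24 -> miss, frames {24}
28 -> miss, frames {24,28}
68 -> miss, frames {24,28,68}
24 -> hit
15 -> miss, evict 28, frames {68,24,15}
28 -> miss, evict 68, frames {24,15,28}
15 -> hit
24 -> hit
68 -> miss, evict 28, frames {15,24,68}
28 -> miss, evict 15, frames {24,68,28}
87 -> miss, evict 24, frames {68,28,87}
28 -> hit
52 -> miss, evict 68, frames {87,28,52}
15 -> miss, evict 87, frames {28,52,15}
Hits: 4.

4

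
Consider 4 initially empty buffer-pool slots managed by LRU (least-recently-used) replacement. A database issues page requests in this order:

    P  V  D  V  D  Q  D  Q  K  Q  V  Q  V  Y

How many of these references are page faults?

6

P → fault, frames {P}
V → fault, frames {P,V}
D → fault, frames {P,V,D}
V → hit
D → hit
Q → fault, frames {P,V,D,Q}
D → hit
Q → hit
K → fault, evict P, frames {V,D,Q,K}
Q → hit
V → hit
Q → hit
V → hit
Y → fault, evict D, frames {K,Q,V,Y}
Page faults: 6.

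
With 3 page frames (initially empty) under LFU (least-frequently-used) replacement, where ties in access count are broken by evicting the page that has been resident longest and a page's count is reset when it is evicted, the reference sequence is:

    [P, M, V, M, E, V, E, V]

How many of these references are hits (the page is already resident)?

4

P → miss, frames [P]
M → miss, frames [P, M]
V → miss, frames [P, M, V]
M → hit
E → miss, evict P, frames [M, V, E]
V → hit
E → hit
V → hit
Hits: 4.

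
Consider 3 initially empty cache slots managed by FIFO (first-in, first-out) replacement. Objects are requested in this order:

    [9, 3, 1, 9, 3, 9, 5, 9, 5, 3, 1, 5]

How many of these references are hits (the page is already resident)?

9 → fault, frames {9}
3 → fault, frames {9,3}
1 → fault, frames {9,3,1}
9 → hit
3 → hit
9 → hit
5 → fault, evict 9, frames {3,1,5}
9 → fault, evict 3, frames {1,5,9}
5 → hit
3 → fault, evict 1, frames {5,9,3}
1 → fault, evict 5, frames {9,3,1}
5 → fault, evict 9, frames {3,1,5}
Hits: 4.

4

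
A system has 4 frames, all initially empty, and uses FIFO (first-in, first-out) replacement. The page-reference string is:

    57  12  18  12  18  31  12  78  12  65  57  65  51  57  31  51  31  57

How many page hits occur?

57 -> miss, frames (57)
12 -> miss, frames (57 12)
18 -> miss, frames (57 12 18)
12 -> hit
18 -> hit
31 -> miss, frames (57 12 18 31)
12 -> hit
78 -> miss, evict 57, frames (12 18 31 78)
12 -> hit
65 -> miss, evict 12, frames (18 31 78 65)
57 -> miss, evict 18, frames (31 78 65 57)
65 -> hit
51 -> miss, evict 31, frames (78 65 57 51)
57 -> hit
31 -> miss, evict 78, frames (65 57 51 31)
51 -> hit
31 -> hit
57 -> hit
Hits: 9.

9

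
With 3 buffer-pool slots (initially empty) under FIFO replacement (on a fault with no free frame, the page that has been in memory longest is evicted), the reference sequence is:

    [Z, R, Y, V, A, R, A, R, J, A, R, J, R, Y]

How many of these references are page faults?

Z → fault, frames (Z)
R → fault, frames (Z R)
Y → fault, frames (Z R Y)
V → fault, evict Z, frames (R Y V)
A → fault, evict R, frames (Y V A)
R → fault, evict Y, frames (V A R)
A → hit
R → hit
J → fault, evict V, frames (A R J)
A → hit
R → hit
J → hit
R → hit
Y → fault, evict A, frames (R J Y)
Page faults: 8.

8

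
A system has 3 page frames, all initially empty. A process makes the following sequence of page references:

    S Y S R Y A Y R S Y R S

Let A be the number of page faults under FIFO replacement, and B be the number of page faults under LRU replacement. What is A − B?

Under FIFO: F F . F . F . . F F F . → 7 faults.
Under LRU: F F . F . F . . F . . . → 5 faults.
A − B = 7 − 5 = 2.

2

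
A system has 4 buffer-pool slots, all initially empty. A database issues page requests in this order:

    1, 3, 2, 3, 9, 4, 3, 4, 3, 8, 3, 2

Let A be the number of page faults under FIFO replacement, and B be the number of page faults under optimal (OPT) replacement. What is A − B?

2

Under FIFO: F F F . F F . . . F F F → 8 faults.
Under OPT: F F F . F F . . . F . . → 6 faults.
A − B = 8 − 6 = 2.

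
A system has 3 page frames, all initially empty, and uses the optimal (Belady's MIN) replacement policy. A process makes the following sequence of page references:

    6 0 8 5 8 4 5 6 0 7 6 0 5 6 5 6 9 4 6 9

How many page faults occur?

6 -> miss, frames (6)
0 -> miss, frames (6 0)
8 -> miss, frames (6 0 8)
5 -> miss, evict 0, frames (6 8 5)
8 -> hit
4 -> miss, evict 8, frames (6 5 4)
5 -> hit
6 -> hit
0 -> miss, evict 4, frames (6 5 0)
7 -> miss, evict 5, frames (6 0 7)
6 -> hit
0 -> hit
5 -> miss, evict 7, frames (6 0 5)
6 -> hit
5 -> hit
6 -> hit
9 -> miss, evict 5, frames (6 0 9)
4 -> miss, evict 0, frames (6 9 4)
6 -> hit
9 -> hit
Page faults: 10.

10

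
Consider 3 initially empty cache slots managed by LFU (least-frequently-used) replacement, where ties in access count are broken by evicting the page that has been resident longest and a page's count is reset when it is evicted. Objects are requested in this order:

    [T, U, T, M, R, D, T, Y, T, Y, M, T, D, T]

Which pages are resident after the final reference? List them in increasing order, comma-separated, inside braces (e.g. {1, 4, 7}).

T -> fault, frames (T)
U -> fault, frames (T U)
T -> hit
M -> fault, frames (T U M)
R -> fault, evict U, frames (T M R)
D -> fault, evict M, frames (T R D)
T -> hit
Y -> fault, evict R, frames (T D Y)
T -> hit
Y -> hit
M -> fault, evict D, frames (T Y M)
T -> hit
D -> fault, evict M, frames (T Y D)
T -> hit

{D, T, Y}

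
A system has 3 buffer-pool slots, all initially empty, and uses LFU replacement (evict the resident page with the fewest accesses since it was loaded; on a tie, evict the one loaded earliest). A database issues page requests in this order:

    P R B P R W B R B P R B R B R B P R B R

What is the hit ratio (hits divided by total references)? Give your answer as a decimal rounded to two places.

0.75

P → miss, frames [P]
R → miss, frames [P, R]
B → miss, frames [P, R, B]
P → hit
R → hit
W → miss, evict B, frames [P, R, W]
B → miss, evict W, frames [P, R, B]
R → hit
B → hit
P → hit
R → hit
B → hit
R → hit
B → hit
R → hit
B → hit
P → hit
R → hit
B → hit
R → hit
Hits: 15 of 20 references → 15/20 = 0.7500.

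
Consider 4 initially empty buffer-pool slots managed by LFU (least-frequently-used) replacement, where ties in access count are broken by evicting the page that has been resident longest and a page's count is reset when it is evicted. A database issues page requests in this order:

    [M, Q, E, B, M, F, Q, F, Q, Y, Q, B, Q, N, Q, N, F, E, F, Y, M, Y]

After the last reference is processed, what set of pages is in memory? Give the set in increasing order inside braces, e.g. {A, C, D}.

M → miss, frames (M)
Q → miss, frames (M Q)
E → miss, frames (M Q E)
B → miss, frames (M Q E B)
M → hit
F → miss, evict Q, frames (M E B F)
Q → miss, evict E, frames (M B F Q)
F → hit
Q → hit
Y → miss, evict B, frames (M F Q Y)
Q → hit
B → miss, evict Y, frames (M F Q B)
Q → hit
N → miss, evict B, frames (M F Q N)
Q → hit
N → hit
F → hit
E → miss, evict M, frames (F Q N E)
F → hit
Y → miss, evict E, frames (F Q N Y)
M → miss, evict Y, frames (F Q N M)
Y → miss, evict M, frames (F Q N Y)

{F, N, Q, Y}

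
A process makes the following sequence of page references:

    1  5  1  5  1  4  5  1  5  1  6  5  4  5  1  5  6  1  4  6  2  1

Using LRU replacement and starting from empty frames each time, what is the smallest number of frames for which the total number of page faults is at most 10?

f=1: 22 faults
f=2: 15 faults
f=3: 10 faults
f=4: 5 faults
f=5: 5 faults
Smallest f with faults ≤ 10 is 3.

3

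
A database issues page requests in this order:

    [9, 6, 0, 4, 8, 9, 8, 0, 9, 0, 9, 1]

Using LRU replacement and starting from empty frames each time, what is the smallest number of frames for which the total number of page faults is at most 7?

4

f=1: 12 faults
f=2: 9 faults
f=3: 8 faults
f=4: 7 faults
f=5: 6 faults
f=6: 6 faults
Smallest f with faults ≤ 7 is 4.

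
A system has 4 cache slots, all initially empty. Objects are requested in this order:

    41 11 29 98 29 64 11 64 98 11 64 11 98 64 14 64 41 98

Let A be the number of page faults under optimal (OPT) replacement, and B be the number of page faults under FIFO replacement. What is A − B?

-1

Under OPT: F F F F . F . . . . . . . . F . . . → 6 faults.
Under FIFO: F F F F . F . . . . . . . . F . F . → 7 faults.
A − B = 6 − 7 = -1.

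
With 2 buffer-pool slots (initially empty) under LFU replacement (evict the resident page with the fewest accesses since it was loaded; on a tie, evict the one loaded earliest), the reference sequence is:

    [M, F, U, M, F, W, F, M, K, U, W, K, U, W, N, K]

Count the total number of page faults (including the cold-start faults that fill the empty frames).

15

M: miss, frames (M)
F: miss, frames (M F)
U: miss, evict M, frames (F U)
M: miss, evict F, frames (U M)
F: miss, evict U, frames (M F)
W: miss, evict M, frames (F W)
F: hit
M: miss, evict W, frames (F M)
K: miss, evict M, frames (F K)
U: miss, evict K, frames (F U)
W: miss, evict U, frames (F W)
K: miss, evict W, frames (F K)
U: miss, evict K, frames (F U)
W: miss, evict U, frames (F W)
N: miss, evict W, frames (F N)
K: miss, evict N, frames (F K)
Page faults: 15.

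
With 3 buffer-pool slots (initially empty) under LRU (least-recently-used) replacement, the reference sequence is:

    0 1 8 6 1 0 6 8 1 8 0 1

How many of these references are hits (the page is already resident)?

4

0 → miss, frames {0}
1 → miss, frames {0,1}
8 → miss, frames {0,1,8}
6 → miss, evict 0, frames {1,8,6}
1 → hit
0 → miss, evict 8, frames {6,1,0}
6 → hit
8 → miss, evict 1, frames {0,6,8}
1 → miss, evict 0, frames {6,8,1}
8 → hit
0 → miss, evict 6, frames {1,8,0}
1 → hit
Hits: 4.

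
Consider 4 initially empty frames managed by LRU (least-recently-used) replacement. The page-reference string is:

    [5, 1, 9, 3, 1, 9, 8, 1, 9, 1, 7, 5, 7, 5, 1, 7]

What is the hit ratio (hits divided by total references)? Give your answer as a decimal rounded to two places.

0.56

5: miss, frames {5}
1: miss, frames {5,1}
9: miss, frames {5,1,9}
3: miss, frames {5,1,9,3}
1: hit
9: hit
8: miss, evict 5, frames {3,1,9,8}
1: hit
9: hit
1: hit
7: miss, evict 3, frames {8,9,1,7}
5: miss, evict 8, frames {9,1,7,5}
7: hit
5: hit
1: hit
7: hit
Hits: 9 of 16 references → 9/16 = 0.5625.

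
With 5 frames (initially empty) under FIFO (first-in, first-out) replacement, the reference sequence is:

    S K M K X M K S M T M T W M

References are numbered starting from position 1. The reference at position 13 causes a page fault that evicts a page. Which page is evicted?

S

pos 1: S → fault, frames {S}
pos 2: K → fault, frames {S,K}
pos 3: M → fault, frames {S,K,M}
pos 4: K → hit
pos 5: X → fault, frames {S,K,M,X}
pos 6: M → hit
pos 7: K → hit
pos 8: S → hit
pos 9: M → hit
pos 10: T → fault, frames {S,K,M,X,T}
pos 11: M → hit
pos 12: T → hit
pos 13: W → fault, evict S, frames {K,M,X,T,W}
At position 13, page S is evicted.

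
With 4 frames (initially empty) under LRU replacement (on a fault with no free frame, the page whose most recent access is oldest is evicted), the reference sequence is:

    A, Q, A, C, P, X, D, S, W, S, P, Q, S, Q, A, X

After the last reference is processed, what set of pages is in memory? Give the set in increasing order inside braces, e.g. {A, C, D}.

{A, Q, S, X}

A → miss, frames {A}
Q → miss, frames {A,Q}
A → hit
C → miss, frames {Q,A,C}
P → miss, frames {Q,A,C,P}
X → miss, evict Q, frames {A,C,P,X}
D → miss, evict A, frames {C,P,X,D}
S → miss, evict C, frames {P,X,D,S}
W → miss, evict P, frames {X,D,S,W}
S → hit
P → miss, evict X, frames {D,W,S,P}
Q → miss, evict D, frames {W,S,P,Q}
S → hit
Q → hit
A → miss, evict W, frames {P,S,Q,A}
X → miss, evict P, frames {S,Q,A,X}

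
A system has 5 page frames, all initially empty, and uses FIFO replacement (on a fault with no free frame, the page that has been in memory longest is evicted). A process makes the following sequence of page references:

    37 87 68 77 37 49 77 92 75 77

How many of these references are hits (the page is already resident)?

3

37 -> miss, frames [37]
87 -> miss, frames [37, 87]
68 -> miss, frames [37, 87, 68]
77 -> miss, frames [37, 87, 68, 77]
37 -> hit
49 -> miss, frames [37, 87, 68, 77, 49]
77 -> hit
92 -> miss, evict 37, frames [87, 68, 77, 49, 92]
75 -> miss, evict 87, frames [68, 77, 49, 92, 75]
77 -> hit
Hits: 3.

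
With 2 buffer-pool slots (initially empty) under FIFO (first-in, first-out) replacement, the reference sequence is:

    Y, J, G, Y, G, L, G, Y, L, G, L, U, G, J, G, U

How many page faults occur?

Y → fault, frames (Y)
J → fault, frames (Y J)
G → fault, evict Y, frames (J G)
Y → fault, evict J, frames (G Y)
G → hit
L → fault, evict G, frames (Y L)
G → fault, evict Y, frames (L G)
Y → fault, evict L, frames (G Y)
L → fault, evict G, frames (Y L)
G → fault, evict Y, frames (L G)
L → hit
U → fault, evict L, frames (G U)
G → hit
J → fault, evict G, frames (U J)
G → fault, evict U, frames (J G)
U → fault, evict J, frames (G U)
Page faults: 13.

13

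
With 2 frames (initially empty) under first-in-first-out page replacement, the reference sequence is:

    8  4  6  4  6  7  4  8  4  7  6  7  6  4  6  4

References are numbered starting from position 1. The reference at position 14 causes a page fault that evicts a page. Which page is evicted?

7

pos 1: 8 -> fault, frames (8)
pos 2: 4 -> fault, frames (8 4)
pos 3: 6 -> fault, evict 8, frames (4 6)
pos 4: 4 -> hit
pos 5: 6 -> hit
pos 6: 7 -> fault, evict 4, frames (6 7)
pos 7: 4 -> fault, evict 6, frames (7 4)
pos 8: 8 -> fault, evict 7, frames (4 8)
pos 9: 4 -> hit
pos 10: 7 -> fault, evict 4, frames (8 7)
pos 11: 6 -> fault, evict 8, frames (7 6)
pos 12: 7 -> hit
pos 13: 6 -> hit
pos 14: 4 -> fault, evict 7, frames (6 4)
At position 14, page 7 is evicted.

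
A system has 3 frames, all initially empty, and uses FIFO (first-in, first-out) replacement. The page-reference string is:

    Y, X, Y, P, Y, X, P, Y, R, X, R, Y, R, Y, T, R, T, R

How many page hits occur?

12

Y → miss, frames (Y)
X → miss, frames (Y X)
Y → hit
P → miss, frames (Y X P)
Y → hit
X → hit
P → hit
Y → hit
R → miss, evict Y, frames (X P R)
X → hit
R → hit
Y → miss, evict X, frames (P R Y)
R → hit
Y → hit
T → miss, evict P, frames (R Y T)
R → hit
T → hit
R → hit
Hits: 12.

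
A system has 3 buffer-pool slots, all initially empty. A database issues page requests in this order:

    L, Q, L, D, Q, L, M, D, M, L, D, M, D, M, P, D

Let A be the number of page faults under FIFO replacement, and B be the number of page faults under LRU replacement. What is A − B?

Under FIFO: F F . F . . F . . F . . . . F F → 7 faults.
Under LRU: F F . F . . F F . . . . . . F . → 6 faults.
A − B = 7 − 6 = 1.

1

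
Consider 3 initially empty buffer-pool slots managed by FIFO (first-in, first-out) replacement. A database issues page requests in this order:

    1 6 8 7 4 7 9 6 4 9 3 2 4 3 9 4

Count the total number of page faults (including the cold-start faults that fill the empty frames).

1 -> miss, frames (1)
6 -> miss, frames (1 6)
8 -> miss, frames (1 6 8)
7 -> miss, evict 1, frames (6 8 7)
4 -> miss, evict 6, frames (8 7 4)
7 -> hit
9 -> miss, evict 8, frames (7 4 9)
6 -> miss, evict 7, frames (4 9 6)
4 -> hit
9 -> hit
3 -> miss, evict 4, frames (9 6 3)
2 -> miss, evict 9, frames (6 3 2)
4 -> miss, evict 6, frames (3 2 4)
3 -> hit
9 -> miss, evict 3, frames (2 4 9)
4 -> hit
Page faults: 11.

11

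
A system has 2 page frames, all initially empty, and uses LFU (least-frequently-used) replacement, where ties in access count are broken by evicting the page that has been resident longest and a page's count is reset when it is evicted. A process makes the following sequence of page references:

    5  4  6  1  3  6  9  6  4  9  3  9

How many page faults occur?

11

5 -> miss, frames {5}
4 -> miss, frames {5,4}
6 -> miss, evict 5, frames {4,6}
1 -> miss, evict 4, frames {6,1}
3 -> miss, evict 6, frames {1,3}
6 -> miss, evict 1, frames {3,6}
9 -> miss, evict 3, frames {6,9}
6 -> hit
4 -> miss, evict 9, frames {6,4}
9 -> miss, evict 4, frames {6,9}
3 -> miss, evict 9, frames {6,3}
9 -> miss, evict 3, frames {6,9}
Page faults: 11.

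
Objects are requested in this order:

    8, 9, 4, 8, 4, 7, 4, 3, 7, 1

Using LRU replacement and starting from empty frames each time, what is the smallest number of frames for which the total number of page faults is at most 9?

f=1: 10 faults
f=2: 8 faults
f=3: 6 faults
f=4: 6 faults
f=5: 6 faults
f=6: 6 faults
Smallest f with faults ≤ 9 is 2.

2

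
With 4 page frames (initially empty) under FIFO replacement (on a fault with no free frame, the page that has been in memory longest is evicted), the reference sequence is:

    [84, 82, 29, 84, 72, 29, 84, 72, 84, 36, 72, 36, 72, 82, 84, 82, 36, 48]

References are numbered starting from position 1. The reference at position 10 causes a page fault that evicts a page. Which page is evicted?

pos 1: 84 -> fault, frames {84}
pos 2: 82 -> fault, frames {84,82}
pos 3: 29 -> fault, frames {84,82,29}
pos 4: 84 -> hit
pos 5: 72 -> fault, frames {84,82,29,72}
pos 6: 29 -> hit
pos 7: 84 -> hit
pos 8: 72 -> hit
pos 9: 84 -> hit
pos 10: 36 -> fault, evict 84, frames {82,29,72,36}
At position 10, page 84 is evicted.

84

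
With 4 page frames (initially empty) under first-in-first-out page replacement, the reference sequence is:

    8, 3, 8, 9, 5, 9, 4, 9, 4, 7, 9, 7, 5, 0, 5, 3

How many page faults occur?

8 → fault, frames [8]
3 → fault, frames [8, 3]
8 → hit
9 → fault, frames [8, 3, 9]
5 → fault, frames [8, 3, 9, 5]
9 → hit
4 → fault, evict 8, frames [3, 9, 5, 4]
9 → hit
4 → hit
7 → fault, evict 3, frames [9, 5, 4, 7]
9 → hit
7 → hit
5 → hit
0 → fault, evict 9, frames [5, 4, 7, 0]
5 → hit
3 → fault, evict 5, frames [4, 7, 0, 3]
Page faults: 8.

8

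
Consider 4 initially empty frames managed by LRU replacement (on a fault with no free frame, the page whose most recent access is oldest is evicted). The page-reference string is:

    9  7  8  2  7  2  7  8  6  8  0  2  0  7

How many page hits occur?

9 -> miss, frames [9]
7 -> miss, frames [9, 7]
8 -> miss, frames [9, 7, 8]
2 -> miss, frames [9, 7, 8, 2]
7 -> hit
2 -> hit
7 -> hit
8 -> hit
6 -> miss, evict 9, frames [2, 7, 8, 6]
8 -> hit
0 -> miss, evict 2, frames [7, 6, 8, 0]
2 -> miss, evict 7, frames [6, 8, 0, 2]
0 -> hit
7 -> miss, evict 6, frames [8, 2, 0, 7]
Hits: 6.

6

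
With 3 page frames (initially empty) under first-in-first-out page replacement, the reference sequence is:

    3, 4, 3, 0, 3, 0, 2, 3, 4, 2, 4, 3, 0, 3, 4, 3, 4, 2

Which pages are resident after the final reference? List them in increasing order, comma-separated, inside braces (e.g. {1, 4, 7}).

3 -> miss, frames (3)
4 -> miss, frames (3 4)
3 -> hit
0 -> miss, frames (3 4 0)
3 -> hit
0 -> hit
2 -> miss, evict 3, frames (4 0 2)
3 -> miss, evict 4, frames (0 2 3)
4 -> miss, evict 0, frames (2 3 4)
2 -> hit
4 -> hit
3 -> hit
0 -> miss, evict 2, frames (3 4 0)
3 -> hit
4 -> hit
3 -> hit
4 -> hit
2 -> miss, evict 3, frames (4 0 2)

{0, 2, 4}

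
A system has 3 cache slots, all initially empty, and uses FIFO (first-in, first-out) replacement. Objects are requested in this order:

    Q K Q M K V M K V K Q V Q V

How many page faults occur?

Q: miss, frames [Q]
K: miss, frames [Q, K]
Q: hit
M: miss, frames [Q, K, M]
K: hit
V: miss, evict Q, frames [K, M, V]
M: hit
K: hit
V: hit
K: hit
Q: miss, evict K, frames [M, V, Q]
V: hit
Q: hit
V: hit
Page faults: 5.

5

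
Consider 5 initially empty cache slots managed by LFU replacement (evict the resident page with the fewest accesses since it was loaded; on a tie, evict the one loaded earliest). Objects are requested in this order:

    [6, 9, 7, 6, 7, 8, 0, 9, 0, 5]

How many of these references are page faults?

6: fault, frames [6]
9: fault, frames [6, 9]
7: fault, frames [6, 9, 7]
6: hit
7: hit
8: fault, frames [6, 9, 7, 8]
0: fault, frames [6, 9, 7, 8, 0]
9: hit
0: hit
5: fault, evict 8, frames [6, 9, 7, 0, 5]
Page faults: 6.

6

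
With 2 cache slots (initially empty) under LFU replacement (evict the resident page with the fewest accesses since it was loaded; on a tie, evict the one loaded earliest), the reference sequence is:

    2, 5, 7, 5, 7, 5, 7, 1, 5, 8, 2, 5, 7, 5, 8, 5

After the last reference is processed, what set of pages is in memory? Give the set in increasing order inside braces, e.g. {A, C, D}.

2: fault, frames {2}
5: fault, frames {2,5}
7: fault, evict 2, frames {5,7}
5: hit
7: hit
5: hit
7: hit
1: fault, evict 5, frames {7,1}
5: fault, evict 1, frames {7,5}
8: fault, evict 5, frames {7,8}
2: fault, evict 8, frames {7,2}
5: fault, evict 2, frames {7,5}
7: hit
5: hit
8: fault, evict 5, frames {7,8}
5: fault, evict 8, frames {7,5}

{5, 7}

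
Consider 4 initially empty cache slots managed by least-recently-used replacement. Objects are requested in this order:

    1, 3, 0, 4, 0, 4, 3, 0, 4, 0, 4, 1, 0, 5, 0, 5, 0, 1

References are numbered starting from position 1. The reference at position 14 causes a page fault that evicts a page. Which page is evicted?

pos 1: 1 → fault, frames [1]
pos 2: 3 → fault, frames [1, 3]
pos 3: 0 → fault, frames [1, 3, 0]
pos 4: 4 → fault, frames [1, 3, 0, 4]
pos 5: 0 → hit
pos 6: 4 → hit
pos 7: 3 → hit
pos 8: 0 → hit
pos 9: 4 → hit
pos 10: 0 → hit
pos 11: 4 → hit
pos 12: 1 → hit
pos 13: 0 → hit
pos 14: 5 → fault, evict 3, frames [4, 1, 0, 5]
At position 14, page 3 is evicted.

3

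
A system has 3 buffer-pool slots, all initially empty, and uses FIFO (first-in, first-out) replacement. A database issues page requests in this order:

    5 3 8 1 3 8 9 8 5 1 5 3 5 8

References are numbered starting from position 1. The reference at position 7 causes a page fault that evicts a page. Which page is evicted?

pos 1: 5 -> miss, frames (5)
pos 2: 3 -> miss, frames (5 3)
pos 3: 8 -> miss, frames (5 3 8)
pos 4: 1 -> miss, evict 5, frames (3 8 1)
pos 5: 3 -> hit
pos 6: 8 -> hit
pos 7: 9 -> miss, evict 3, frames (8 1 9)
At position 7, page 3 is evicted.

3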